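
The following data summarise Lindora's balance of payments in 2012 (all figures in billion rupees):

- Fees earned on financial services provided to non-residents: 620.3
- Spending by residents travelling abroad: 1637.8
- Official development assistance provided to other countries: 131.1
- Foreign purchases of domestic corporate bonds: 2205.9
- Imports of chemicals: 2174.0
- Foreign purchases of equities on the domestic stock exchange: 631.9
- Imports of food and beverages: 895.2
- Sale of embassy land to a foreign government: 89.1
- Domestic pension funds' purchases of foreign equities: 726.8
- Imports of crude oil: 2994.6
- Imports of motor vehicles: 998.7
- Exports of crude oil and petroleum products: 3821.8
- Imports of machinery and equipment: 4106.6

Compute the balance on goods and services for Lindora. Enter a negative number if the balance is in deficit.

Goods: -2174.0 - 998.7 - 895.2 - 4106.6 + 3821.8 - 2994.6 = -7347.3
Services: -1637.8 + 620.3 = -1017.5
Trade balance = -7347.3 + (-1017.5) = -8364.8
(Excluded from the trade balance — secondary income: official development assistance provided to other countries 131.1; financial account: foreign purchases of domestic corporate bonds 2205.9, foreign purchases of equities on the domestic stock exchange 631.9, domestic pension funds' purchases of foreign equities 726.8; capital account: sale of embassy land to a foreign government 89.1.)

-8364.8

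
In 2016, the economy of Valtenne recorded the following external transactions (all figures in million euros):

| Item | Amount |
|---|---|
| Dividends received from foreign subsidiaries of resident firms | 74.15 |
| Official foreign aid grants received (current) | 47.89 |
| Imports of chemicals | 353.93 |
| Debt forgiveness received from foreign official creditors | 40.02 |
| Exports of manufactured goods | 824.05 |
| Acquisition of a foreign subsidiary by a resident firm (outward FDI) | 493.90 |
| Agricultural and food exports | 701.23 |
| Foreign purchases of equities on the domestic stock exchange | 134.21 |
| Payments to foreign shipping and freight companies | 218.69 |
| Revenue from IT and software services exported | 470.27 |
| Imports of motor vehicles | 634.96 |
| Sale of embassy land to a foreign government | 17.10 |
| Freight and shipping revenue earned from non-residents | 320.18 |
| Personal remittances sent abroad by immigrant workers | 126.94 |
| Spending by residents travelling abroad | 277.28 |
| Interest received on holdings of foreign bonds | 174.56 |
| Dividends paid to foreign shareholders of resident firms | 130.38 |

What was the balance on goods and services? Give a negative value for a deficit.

Goods: 701.23 - 634.96 - 353.93 + 824.05 = 536.39
Services: -277.28 + 470.27 + 320.18 - 218.69 = 294.48
Trade balance = 536.39 + 294.48 = 830.87
(Excluded from the trade balance — primary income: dividends received from foreign subsidiaries of resident firms 74.15, interest received on holdings of foreign bonds 174.56, dividends paid to foreign shareholders of resident firms 130.38; secondary income: official foreign aid grants received (current) 47.89, personal remittances sent abroad by immigrant workers 126.94; capital account: debt forgiveness received from foreign official creditors 40.02, sale of embassy land to a foreign government 17.10; financial account: acquisition of a foreign subsidiary by a resident firm (outward FDI) 493.90, foreign purchases of equities on the domestic stock exchange 134.21.)

830.87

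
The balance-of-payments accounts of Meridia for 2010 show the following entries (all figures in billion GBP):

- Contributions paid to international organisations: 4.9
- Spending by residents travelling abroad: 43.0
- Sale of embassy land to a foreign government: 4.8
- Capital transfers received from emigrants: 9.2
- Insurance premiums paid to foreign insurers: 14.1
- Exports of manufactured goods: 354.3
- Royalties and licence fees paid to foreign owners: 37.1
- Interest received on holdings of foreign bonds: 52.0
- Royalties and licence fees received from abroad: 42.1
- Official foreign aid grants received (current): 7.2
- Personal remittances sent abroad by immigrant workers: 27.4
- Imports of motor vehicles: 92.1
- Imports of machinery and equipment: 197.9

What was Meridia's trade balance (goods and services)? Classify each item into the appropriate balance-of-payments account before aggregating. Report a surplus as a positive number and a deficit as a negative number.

12.2

Goods: -92.1 - 197.9 + 354.3 = 64.3
Services: -37.1 + 42.1 - 14.1 - 43.0 = -52.1
Trade balance = 64.3 + (-52.1) = 12.2
(Excluded from the trade balance — secondary income: contributions paid to international organisations 4.9, official foreign aid grants received (current) 7.2, personal remittances sent abroad by immigrant workers 27.4; capital account: sale of embassy land to a foreign government 4.8, capital transfers received from emigrants 9.2; primary income: interest received on holdings of foreign bonds 52.0.)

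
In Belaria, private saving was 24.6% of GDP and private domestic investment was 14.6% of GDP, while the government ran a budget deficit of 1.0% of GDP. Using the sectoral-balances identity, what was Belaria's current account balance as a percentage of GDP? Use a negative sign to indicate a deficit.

9.0

By the sectoral-balances identity, CA = (S_private - I) + (T - G).
Private balance = 24.6 - 14.6 = 10.0
Government balance (T - G) = -1.0
CA = 10.0 + (-1.0) = 9.0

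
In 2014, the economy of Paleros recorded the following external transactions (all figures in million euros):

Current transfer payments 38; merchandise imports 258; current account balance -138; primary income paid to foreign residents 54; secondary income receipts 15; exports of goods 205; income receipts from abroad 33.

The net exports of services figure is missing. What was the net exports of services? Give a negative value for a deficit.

Current account = goods balance + services balance + net primary income + net secondary income
Sum of the known components = -97
Net exports of services = CA - (known components) = -138 - (-97) = -41

-41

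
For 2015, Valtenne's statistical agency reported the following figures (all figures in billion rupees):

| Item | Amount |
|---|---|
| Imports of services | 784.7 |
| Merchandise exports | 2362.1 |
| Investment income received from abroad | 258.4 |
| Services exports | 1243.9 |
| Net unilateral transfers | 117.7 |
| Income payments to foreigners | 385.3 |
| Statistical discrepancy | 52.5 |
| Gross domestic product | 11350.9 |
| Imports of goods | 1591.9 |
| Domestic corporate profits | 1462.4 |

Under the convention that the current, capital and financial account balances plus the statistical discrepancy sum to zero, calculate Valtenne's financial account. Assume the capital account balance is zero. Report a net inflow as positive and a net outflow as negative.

-1272.7

Goods balance = 2362.1 - 1591.9 = 770.2
Services balance = 1243.9 - 784.7 = 459.2
Trade balance (goods + services) = 770.2 + 459.2 = 1229.4
Net primary income = 258.4 - 385.3 = -126.9
Net secondary income = 117.7
Current account = 1229.4 + (-126.9) + 117.7 = 1220.2
Financial account = -(1220.2 + 52.5) = -1272.7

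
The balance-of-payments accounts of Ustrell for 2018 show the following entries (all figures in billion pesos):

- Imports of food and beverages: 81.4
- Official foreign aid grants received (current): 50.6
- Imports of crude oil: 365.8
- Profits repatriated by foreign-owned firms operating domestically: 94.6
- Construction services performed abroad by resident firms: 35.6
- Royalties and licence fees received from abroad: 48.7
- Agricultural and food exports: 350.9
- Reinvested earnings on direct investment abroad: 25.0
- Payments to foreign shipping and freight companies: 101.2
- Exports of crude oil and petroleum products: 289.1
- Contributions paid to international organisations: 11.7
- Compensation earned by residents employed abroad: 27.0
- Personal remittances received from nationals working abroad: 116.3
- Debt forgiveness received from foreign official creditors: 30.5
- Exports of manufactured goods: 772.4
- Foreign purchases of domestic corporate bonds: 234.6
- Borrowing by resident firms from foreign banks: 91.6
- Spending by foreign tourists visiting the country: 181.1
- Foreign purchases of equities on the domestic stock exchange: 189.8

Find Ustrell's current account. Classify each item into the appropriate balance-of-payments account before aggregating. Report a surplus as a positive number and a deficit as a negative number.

1242.0

Goods: -81.4 + 289.1 - 365.8 + 772.4 + 350.9 = 965.2
Services: 35.6 - 101.2 + 181.1 + 48.7 = 164.2
Primary income: -94.6 + 27.0 + 25.0 = -42.6
Secondary income: -11.7 + 116.3 + 50.6 = 155.2
Current account = 965.2 + 164.2 + (-42.6) + 155.2 = 1242.0
(Excluded from the current account — capital account: debt forgiveness received from foreign official creditors 30.5; financial account: foreign purchases of domestic corporate bonds 234.6, borrowing by resident firms from foreign banks 91.6, foreign purchases of equities on the domestic stock exchange 189.8.)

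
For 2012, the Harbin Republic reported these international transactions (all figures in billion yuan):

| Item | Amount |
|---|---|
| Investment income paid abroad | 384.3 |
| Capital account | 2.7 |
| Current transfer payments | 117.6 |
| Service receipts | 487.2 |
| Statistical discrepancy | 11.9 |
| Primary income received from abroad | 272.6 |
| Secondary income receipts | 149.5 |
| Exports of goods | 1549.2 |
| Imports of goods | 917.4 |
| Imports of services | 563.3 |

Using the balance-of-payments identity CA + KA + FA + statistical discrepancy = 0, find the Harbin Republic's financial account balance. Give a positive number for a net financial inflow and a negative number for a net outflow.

Goods balance = 1549.2 - 917.4 = 631.8
Services balance = 487.2 - 563.3 = -76.1
Trade balance (goods + services) = 631.8 + (-76.1) = 555.7
Net primary income = 272.6 - 384.3 = -111.7
Net secondary income = 149.5 - 117.6 = 31.9
Current account = 555.7 + (-111.7) + 31.9 = 475.9
Financial account = -(475.9 + 2.7 + 11.9) = -490.5

-490.5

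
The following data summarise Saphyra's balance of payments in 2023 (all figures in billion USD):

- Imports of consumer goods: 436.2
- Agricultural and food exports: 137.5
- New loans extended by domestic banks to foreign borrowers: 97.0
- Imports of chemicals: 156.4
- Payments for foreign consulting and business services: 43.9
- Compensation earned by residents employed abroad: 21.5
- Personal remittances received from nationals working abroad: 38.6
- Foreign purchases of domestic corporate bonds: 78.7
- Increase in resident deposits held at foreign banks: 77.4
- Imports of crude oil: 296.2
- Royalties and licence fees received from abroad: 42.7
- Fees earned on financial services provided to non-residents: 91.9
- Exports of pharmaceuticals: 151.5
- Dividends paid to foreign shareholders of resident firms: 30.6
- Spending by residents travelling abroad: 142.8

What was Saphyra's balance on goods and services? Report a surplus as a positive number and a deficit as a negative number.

-651.9

Goods: -296.2 + 151.5 - 436.2 + 137.5 - 156.4 = -599.8
Services: -142.8 + 91.9 + 42.7 - 43.9 = -52.1
Trade balance = -599.8 + (-52.1) = -651.9
(Excluded from the trade balance — financial account: new loans extended by domestic banks to foreign borrowers 97.0, foreign purchases of domestic corporate bonds 78.7, increase in resident deposits held at foreign banks 77.4; primary income: compensation earned by residents employed abroad 21.5, dividends paid to foreign shareholders of resident firms 30.6; secondary income: personal remittances received from nationals working abroad 38.6.)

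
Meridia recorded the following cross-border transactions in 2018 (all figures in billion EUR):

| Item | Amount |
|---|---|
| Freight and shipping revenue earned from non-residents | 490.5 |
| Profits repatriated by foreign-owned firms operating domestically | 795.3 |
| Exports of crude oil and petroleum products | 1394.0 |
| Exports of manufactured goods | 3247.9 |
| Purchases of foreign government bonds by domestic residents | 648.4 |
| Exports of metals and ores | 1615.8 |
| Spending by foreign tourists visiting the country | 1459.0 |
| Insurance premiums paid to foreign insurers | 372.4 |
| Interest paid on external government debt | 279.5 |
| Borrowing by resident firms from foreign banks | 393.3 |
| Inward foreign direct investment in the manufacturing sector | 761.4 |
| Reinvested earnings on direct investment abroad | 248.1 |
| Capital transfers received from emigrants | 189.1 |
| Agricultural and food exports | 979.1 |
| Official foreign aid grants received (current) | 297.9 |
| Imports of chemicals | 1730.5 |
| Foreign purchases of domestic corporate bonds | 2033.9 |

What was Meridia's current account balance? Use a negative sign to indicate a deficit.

Goods: 1394.0 - 1730.5 + 3247.9 + 979.1 + 1615.8 = 5506.3
Services: 1459.0 + 490.5 - 372.4 = 1577.1
Primary income: -795.3 - 279.5 + 248.1 = -826.7
Secondary income: 297.9
Current account = 5506.3 + 1577.1 + (-826.7) + 297.9 = 6554.6
(Excluded from the current account — financial account: purchases of foreign government bonds by domestic residents 648.4, borrowing by resident firms from foreign banks 393.3, inward foreign direct investment in the manufacturing sector 761.4, foreign purchases of domestic corporate bonds 2033.9; capital account: capital transfers received from emigrants 189.1.)

6554.6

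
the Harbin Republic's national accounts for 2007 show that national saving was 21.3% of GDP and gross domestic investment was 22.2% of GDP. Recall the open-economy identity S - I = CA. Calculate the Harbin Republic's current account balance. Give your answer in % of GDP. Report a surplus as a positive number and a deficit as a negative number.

CA = S - I = 21.3 - 22.2 = -0.9

-0.9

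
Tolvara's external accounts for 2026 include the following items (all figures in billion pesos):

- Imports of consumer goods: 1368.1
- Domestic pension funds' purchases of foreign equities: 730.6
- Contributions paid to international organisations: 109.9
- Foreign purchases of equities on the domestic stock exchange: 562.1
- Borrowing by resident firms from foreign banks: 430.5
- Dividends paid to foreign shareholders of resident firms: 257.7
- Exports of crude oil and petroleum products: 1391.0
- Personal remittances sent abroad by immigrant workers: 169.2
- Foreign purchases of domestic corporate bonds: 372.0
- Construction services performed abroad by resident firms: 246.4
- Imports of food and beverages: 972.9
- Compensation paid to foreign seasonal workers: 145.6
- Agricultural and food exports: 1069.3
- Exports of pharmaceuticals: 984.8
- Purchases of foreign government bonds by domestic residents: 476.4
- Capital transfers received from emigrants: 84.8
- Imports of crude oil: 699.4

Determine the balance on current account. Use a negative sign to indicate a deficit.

-31.3

Goods: -699.4 + 984.8 + 1069.3 - 972.9 + 1391.0 - 1368.1 = 404.7
Services: 246.4
Primary income: -257.7 - 145.6 = -403.3
Secondary income: -169.2 - 109.9 = -279.1
Current account = 404.7 + 246.4 + (-403.3) + (-279.1) = -31.3
(Excluded from the current account — financial account: domestic pension funds' purchases of foreign equities 730.6, foreign purchases of equities on the domestic stock exchange 562.1, borrowing by resident firms from foreign banks 430.5, foreign purchases of domestic corporate bonds 372.0, purchases of foreign government bonds by domestic residents 476.4; capital account: capital transfers received from emigrants 84.8.)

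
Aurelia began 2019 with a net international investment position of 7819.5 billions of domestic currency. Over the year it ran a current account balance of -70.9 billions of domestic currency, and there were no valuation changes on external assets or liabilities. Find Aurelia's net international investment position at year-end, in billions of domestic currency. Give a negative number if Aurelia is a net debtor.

With no valuation effects, change in NIIP = current account = -70.9
End-of-year NIIP = 7819.5 + (-70.9) = 7748.6

7748.6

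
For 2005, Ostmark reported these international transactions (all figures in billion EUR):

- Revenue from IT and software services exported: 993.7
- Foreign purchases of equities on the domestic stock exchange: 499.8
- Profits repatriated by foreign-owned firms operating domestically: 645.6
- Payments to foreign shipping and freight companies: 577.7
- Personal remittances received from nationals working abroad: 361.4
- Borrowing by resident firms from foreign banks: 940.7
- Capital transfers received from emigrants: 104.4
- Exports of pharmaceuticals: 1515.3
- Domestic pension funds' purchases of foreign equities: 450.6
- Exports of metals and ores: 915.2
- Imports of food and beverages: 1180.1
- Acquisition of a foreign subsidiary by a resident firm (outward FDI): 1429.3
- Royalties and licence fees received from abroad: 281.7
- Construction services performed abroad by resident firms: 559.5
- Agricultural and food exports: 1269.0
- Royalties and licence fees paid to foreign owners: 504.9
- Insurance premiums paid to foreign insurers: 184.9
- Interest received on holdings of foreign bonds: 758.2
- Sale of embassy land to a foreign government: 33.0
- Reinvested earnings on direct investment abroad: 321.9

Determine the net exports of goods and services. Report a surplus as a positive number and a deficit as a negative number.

Goods: -1180.1 + 1269.0 + 1515.3 + 915.2 = 2519.4
Services: -577.7 + 993.7 + 281.7 + 559.5 - 504.9 - 184.9 = 567.4
Trade balance = 2519.4 + 567.4 = 3086.8
(Excluded from the trade balance — financial account: foreign purchases of equities on the domestic stock exchange 499.8, borrowing by resident firms from foreign banks 940.7, domestic pension funds' purchases of foreign equities 450.6, acquisition of a foreign subsidiary by a resident firm (outward FDI) 1429.3; primary income: profits repatriated by foreign-owned firms operating domestically 645.6, interest received on holdings of foreign bonds 758.2, reinvested earnings on direct investment abroad 321.9; secondary income: personal remittances received from nationals working abroad 361.4; capital account: capital transfers received from emigrants 104.4, sale of embassy land to a foreign government 33.0.)

3086.8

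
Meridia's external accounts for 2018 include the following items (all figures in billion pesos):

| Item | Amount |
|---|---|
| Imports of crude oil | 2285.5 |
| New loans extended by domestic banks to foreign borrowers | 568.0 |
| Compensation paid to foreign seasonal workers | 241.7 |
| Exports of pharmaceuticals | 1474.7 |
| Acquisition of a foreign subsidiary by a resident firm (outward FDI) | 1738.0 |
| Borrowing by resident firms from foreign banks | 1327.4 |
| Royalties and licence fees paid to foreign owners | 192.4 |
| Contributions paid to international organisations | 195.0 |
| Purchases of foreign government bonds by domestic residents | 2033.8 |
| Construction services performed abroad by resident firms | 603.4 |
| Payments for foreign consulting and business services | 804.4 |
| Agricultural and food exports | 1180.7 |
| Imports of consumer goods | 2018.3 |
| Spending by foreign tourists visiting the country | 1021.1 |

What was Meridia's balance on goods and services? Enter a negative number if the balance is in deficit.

Goods: -2018.3 - 2285.5 + 1180.7 + 1474.7 = -1648.4
Services: 603.4 - 804.4 - 192.4 + 1021.1 = 627.7
Trade balance = -1648.4 + 627.7 = -1020.7
(Excluded from the trade balance — financial account: new loans extended by domestic banks to foreign borrowers 568.0, acquisition of a foreign subsidiary by a resident firm (outward FDI) 1738.0, borrowing by resident firms from foreign banks 1327.4, purchases of foreign government bonds by domestic residents 2033.8; primary income: compensation paid to foreign seasonal workers 241.7; secondary income: contributions paid to international organisations 195.0.)

-1020.7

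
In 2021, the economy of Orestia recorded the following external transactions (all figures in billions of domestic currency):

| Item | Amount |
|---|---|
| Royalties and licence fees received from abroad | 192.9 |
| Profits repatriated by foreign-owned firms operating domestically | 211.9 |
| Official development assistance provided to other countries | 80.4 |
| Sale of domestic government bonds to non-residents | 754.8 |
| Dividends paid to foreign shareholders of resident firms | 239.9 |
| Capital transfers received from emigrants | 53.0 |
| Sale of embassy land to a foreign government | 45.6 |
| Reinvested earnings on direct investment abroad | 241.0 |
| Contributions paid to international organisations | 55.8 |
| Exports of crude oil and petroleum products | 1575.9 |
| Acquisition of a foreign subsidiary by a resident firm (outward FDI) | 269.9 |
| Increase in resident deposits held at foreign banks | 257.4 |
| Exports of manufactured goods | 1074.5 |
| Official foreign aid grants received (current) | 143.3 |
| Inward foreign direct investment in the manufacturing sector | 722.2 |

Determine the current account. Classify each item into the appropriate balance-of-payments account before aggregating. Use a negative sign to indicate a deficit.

Goods: 1074.5 + 1575.9 = 2650.4
Services: 192.9
Primary income: -211.9 + 241.0 - 239.9 = -210.8
Secondary income: 143.3 - 55.8 - 80.4 = 7.1
Current account = 2650.4 + 192.9 + (-210.8) + 7.1 = 2639.6
(Excluded from the current account — financial account: sale of domestic government bonds to non-residents 754.8, acquisition of a foreign subsidiary by a resident firm (outward FDI) 269.9, increase in resident deposits held at foreign banks 257.4, inward foreign direct investment in the manufacturing sector 722.2; capital account: capital transfers received from emigrants 53.0, sale of embassy land to a foreign government 45.6.)

2639.6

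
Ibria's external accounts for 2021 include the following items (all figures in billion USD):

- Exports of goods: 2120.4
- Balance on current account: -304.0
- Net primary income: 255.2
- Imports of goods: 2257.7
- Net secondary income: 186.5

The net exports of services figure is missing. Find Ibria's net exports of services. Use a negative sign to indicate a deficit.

Current account = goods balance + services balance + net primary income + net secondary income
Sum of the known components = 304.4
Net exports of services = CA - (known components) = -304.0 - 304.4 = -608.4

-608.4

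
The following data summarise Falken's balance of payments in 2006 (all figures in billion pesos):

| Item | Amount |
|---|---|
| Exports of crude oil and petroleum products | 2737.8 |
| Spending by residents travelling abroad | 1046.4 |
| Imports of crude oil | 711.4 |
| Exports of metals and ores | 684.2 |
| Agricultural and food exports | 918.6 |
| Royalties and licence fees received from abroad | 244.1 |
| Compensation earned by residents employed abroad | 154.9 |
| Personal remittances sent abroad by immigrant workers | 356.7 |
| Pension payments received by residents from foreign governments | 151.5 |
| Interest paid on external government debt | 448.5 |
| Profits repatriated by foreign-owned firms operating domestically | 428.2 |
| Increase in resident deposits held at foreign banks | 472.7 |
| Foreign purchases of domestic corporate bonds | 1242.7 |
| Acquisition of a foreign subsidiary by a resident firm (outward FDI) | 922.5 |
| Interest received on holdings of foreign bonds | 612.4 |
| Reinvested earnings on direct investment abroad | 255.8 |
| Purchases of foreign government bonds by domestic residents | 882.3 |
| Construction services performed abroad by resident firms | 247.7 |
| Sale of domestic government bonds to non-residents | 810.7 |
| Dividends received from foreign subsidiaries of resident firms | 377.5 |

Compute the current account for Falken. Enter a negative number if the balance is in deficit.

3393.3

Goods: 684.2 + 2737.8 + 918.6 - 711.4 = 3629.2
Services: 244.1 - 1046.4 + 247.7 = -554.6
Primary income: -428.2 + 154.9 + 377.5 + 612.4 - 448.5 + 255.8 = 523.9
Secondary income: -356.7 + 151.5 = -205.2
Current account = 3629.2 + (-554.6) + 523.9 + (-205.2) = 3393.3
(Excluded from the current account — financial account: increase in resident deposits held at foreign banks 472.7, foreign purchases of domestic corporate bonds 1242.7, acquisition of a foreign subsidiary by a resident firm (outward FDI) 922.5, purchases of foreign government bonds by domestic residents 882.3, sale of domestic government bonds to non-residents 810.7.)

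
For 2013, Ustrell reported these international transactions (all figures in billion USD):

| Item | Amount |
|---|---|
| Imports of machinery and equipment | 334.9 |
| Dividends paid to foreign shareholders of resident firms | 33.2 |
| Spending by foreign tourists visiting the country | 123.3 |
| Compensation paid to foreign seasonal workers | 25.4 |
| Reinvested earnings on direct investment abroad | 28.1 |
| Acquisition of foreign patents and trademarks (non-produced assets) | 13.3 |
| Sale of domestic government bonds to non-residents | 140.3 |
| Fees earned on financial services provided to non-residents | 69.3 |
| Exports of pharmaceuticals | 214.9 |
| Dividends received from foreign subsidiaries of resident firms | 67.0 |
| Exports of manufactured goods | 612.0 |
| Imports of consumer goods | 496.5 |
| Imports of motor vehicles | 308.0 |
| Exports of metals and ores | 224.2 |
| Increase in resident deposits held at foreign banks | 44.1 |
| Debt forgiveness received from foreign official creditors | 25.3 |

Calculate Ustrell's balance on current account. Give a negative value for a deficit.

Goods: -496.5 + 214.9 + 224.2 - 334.9 - 308.0 + 612.0 = -88.3
Services: 123.3 + 69.3 = 192.6
Primary income: 28.1 - 33.2 - 25.4 + 67.0 = 36.5
Current account = (-88.3) + 192.6 + 36.5 = 140.8
(Excluded from the current account — capital account: acquisition of foreign patents and trademarks (non-produced assets) 13.3, debt forgiveness received from foreign official creditors 25.3; financial account: sale of domestic government bonds to non-residents 140.3, increase in resident deposits held at foreign banks 44.1.)

140.8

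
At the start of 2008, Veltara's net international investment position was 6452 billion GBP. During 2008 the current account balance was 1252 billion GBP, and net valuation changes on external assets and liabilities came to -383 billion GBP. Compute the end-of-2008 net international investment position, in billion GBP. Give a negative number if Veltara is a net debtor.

Change in NIIP = current account + net valuation change = 1252 + (-383) = 869
End-of-year NIIP = 6452 + 869 = 7321

7321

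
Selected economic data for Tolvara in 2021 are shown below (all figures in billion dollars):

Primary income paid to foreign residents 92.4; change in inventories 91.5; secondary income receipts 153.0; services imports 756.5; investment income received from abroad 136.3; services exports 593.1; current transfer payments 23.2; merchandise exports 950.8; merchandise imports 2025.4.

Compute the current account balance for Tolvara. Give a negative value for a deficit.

-1064.3

Goods balance = 950.8 - 2025.4 = -1074.6
Services balance = 593.1 - 756.5 = -163.4
Trade balance (goods + services) = -1074.6 + (-163.4) = -1238.0
Net primary income = 136.3 - 92.4 = 43.9
Net secondary income = 153.0 - 23.2 = 129.8
Current account = -1238.0 + 43.9 + 129.8 = -1064.3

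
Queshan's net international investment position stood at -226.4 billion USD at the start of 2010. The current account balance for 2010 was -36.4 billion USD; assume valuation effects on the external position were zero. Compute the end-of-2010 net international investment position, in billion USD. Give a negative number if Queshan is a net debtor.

With no valuation effects, change in NIIP = current account = -36.4
End-of-year NIIP = -226.4 + (-36.4) = -262.8

-262.8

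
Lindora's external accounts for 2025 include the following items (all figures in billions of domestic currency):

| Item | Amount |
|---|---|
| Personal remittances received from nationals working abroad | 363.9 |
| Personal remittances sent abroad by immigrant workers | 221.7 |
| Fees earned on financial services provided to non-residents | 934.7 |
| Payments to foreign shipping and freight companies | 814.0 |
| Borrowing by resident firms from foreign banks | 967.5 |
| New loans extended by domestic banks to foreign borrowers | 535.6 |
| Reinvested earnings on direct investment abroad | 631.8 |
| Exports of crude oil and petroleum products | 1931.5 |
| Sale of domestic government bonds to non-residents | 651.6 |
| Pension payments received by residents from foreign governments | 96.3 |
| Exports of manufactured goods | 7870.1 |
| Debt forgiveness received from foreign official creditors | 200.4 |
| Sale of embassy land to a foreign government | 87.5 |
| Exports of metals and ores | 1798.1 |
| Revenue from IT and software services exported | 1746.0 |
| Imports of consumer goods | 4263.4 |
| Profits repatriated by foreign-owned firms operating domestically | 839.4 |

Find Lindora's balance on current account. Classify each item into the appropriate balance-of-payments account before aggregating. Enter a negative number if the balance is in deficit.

9233.9

Goods: 7870.1 + 1931.5 - 4263.4 + 1798.1 = 7336.3
Services: 1746.0 - 814.0 + 934.7 = 1866.7
Primary income: 631.8 - 839.4 = -207.6
Secondary income: -221.7 + 363.9 + 96.3 = 238.5
Current account = 7336.3 + 1866.7 + (-207.6) + 238.5 = 9233.9
(Excluded from the current account — financial account: borrowing by resident firms from foreign banks 967.5, new loans extended by domestic banks to foreign borrowers 535.6, sale of domestic government bonds to non-residents 651.6; capital account: debt forgiveness received from foreign official creditors 200.4, sale of embassy land to a foreign government 87.5.)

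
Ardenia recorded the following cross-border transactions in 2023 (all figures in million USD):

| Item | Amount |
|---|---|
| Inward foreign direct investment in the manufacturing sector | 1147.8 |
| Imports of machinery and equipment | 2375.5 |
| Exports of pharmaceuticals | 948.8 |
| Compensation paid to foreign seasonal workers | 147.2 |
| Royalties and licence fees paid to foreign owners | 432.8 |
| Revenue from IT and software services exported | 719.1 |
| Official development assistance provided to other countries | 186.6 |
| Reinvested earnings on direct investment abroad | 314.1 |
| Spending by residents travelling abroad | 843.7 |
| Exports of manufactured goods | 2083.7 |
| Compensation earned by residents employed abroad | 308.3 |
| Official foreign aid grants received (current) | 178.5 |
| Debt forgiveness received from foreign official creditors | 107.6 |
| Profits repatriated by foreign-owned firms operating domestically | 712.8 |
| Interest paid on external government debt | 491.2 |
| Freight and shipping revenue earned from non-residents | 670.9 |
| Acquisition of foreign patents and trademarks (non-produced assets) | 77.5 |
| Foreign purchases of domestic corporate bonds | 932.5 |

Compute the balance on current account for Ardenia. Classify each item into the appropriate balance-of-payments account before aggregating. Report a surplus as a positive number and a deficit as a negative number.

Goods: -2375.5 + 2083.7 + 948.8 = 657.0
Services: -432.8 - 843.7 + 670.9 + 719.1 = 113.5
Primary income: 308.3 - 147.2 + 314.1 - 491.2 - 712.8 = -728.8
Secondary income: 178.5 - 186.6 = -8.1
Current account = 657.0 + 113.5 + (-728.8) + (-8.1) = 33.6
(Excluded from the current account — financial account: inward foreign direct investment in the manufacturing sector 1147.8, foreign purchases of domestic corporate bonds 932.5; capital account: debt forgiveness received from foreign official creditors 107.6, acquisition of foreign patents and trademarks (non-produced assets) 77.5.)

33.6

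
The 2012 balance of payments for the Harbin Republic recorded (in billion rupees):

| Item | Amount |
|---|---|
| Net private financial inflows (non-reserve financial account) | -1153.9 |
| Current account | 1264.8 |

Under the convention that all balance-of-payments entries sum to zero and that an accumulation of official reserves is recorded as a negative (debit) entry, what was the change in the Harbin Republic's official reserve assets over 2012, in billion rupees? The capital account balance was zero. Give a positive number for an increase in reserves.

Official reserve transactions balance = -(1264.8 + (-1153.9)) = -110.9
An accumulation of reserves is recorded as a debit (negative entry), so the change in the stock of reserves is the negative of that balance.
Change in official reserves = -(-110.9) = 110.9

110.9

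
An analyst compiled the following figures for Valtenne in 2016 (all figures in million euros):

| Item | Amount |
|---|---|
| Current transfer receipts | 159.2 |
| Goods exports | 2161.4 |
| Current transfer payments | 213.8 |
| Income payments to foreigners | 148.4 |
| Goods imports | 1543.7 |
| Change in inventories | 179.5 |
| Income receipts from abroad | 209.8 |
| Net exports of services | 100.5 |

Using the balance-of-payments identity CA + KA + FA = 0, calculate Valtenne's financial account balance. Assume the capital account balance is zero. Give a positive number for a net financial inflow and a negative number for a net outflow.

-725.0

Goods balance = 2161.4 - 1543.7 = 617.7
Services balance = 100.5
Trade balance (goods + services) = 617.7 + 100.5 = 718.2
Net primary income = 209.8 - 148.4 = 61.4
Net secondary income = 159.2 - 213.8 = -54.6
Current account = 718.2 + 61.4 + (-54.6) = 725.0
Financial account = -(725.0) = -725.0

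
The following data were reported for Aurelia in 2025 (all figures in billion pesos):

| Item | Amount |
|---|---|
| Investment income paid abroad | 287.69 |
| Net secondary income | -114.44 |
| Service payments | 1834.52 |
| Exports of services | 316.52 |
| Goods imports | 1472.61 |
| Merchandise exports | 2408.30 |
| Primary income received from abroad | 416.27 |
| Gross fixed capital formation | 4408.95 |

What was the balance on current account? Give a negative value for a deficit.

-568.17

Goods balance = 2408.30 - 1472.61 = 935.69
Services balance = 316.52 - 1834.52 = -1518.00
Trade balance (goods + services) = 935.69 + (-1518.00) = -582.31
Net primary income = 416.27 - 287.69 = 128.58
Net secondary income = -114.44
Current account = -582.31 + 128.58 + (-114.44) = -568.17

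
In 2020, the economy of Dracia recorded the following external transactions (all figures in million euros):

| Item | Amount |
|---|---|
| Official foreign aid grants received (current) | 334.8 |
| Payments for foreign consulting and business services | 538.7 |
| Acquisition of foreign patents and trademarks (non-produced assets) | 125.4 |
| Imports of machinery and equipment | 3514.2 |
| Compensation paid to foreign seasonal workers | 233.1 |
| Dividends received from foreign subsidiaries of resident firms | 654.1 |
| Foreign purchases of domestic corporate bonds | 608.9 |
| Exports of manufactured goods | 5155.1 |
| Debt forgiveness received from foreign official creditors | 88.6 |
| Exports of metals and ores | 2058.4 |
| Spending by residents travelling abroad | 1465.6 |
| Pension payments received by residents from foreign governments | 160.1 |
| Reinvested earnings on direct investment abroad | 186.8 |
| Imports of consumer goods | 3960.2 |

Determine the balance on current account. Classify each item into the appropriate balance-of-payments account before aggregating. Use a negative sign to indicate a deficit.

-1162.5

Goods: 5155.1 - 3960.2 - 3514.2 + 2058.4 = -260.9
Services: -538.7 - 1465.6 = -2004.3
Primary income: 186.8 - 233.1 + 654.1 = 607.8
Secondary income: 160.1 + 334.8 = 494.9
Current account = (-260.9) + (-2004.3) + 607.8 + 494.9 = -1162.5
(Excluded from the current account — capital account: acquisition of foreign patents and trademarks (non-produced assets) 125.4, debt forgiveness received from foreign official creditors 88.6; financial account: foreign purchases of domestic corporate bonds 608.9.)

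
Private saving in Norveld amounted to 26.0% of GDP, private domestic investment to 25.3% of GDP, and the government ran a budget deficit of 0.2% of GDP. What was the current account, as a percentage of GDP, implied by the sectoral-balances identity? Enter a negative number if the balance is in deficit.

0.5

By the sectoral-balances identity, CA = (S_private - I) + (T - G).
Private balance = 26.0 - 25.3 = 0.7
Government balance (T - G) = -0.2
CA = 0.7 + (-0.2) = 0.5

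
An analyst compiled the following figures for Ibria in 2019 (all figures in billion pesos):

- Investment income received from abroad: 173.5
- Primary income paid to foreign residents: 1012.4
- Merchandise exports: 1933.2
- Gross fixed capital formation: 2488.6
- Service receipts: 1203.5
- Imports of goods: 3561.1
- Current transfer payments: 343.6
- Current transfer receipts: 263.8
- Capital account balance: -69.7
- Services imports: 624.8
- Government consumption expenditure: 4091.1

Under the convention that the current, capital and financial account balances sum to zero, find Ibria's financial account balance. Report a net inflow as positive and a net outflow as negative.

Goods balance = 1933.2 - 3561.1 = -1627.9
Services balance = 1203.5 - 624.8 = 578.7
Trade balance (goods + services) = -1627.9 + 578.7 = -1049.2
Net primary income = 173.5 - 1012.4 = -838.9
Net secondary income = 263.8 - 343.6 = -79.8
Current account = -1049.2 + (-838.9) + (-79.8) = -1967.9
Financial account = -(-1967.9 + (-69.7)) = 2037.6

2037.6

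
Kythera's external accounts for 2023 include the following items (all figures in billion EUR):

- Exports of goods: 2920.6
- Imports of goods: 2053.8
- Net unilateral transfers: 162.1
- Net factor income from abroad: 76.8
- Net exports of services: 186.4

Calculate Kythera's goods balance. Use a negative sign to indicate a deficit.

Goods balance = 2920.6 - 2053.8 = 866.8

866.8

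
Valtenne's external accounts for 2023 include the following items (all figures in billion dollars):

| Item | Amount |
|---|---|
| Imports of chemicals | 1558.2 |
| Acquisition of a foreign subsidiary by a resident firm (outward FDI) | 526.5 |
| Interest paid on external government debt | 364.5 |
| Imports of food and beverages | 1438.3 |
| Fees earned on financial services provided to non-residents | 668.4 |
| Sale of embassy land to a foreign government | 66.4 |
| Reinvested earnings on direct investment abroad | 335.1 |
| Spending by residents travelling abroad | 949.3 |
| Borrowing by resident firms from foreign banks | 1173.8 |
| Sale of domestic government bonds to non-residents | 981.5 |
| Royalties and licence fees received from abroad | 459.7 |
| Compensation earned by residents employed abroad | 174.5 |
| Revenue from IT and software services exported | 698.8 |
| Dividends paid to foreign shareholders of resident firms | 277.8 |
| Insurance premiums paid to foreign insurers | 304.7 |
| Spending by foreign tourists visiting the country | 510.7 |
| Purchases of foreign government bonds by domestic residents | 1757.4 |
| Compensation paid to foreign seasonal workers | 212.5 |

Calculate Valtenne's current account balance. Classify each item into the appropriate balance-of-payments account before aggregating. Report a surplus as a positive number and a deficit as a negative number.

-2258.1

Goods: -1558.2 - 1438.3 = -2996.5
Services: 698.8 - 949.3 + 668.4 + 459.7 - 304.7 + 510.7 = 1083.6
Primary income: -277.8 + 174.5 - 212.5 + 335.1 - 364.5 = -345.2
Current account = (-2996.5) + 1083.6 + (-345.2) = -2258.1
(Excluded from the current account — financial account: acquisition of a foreign subsidiary by a resident firm (outward FDI) 526.5, borrowing by resident firms from foreign banks 1173.8, sale of domestic government bonds to non-residents 981.5, purchases of foreign government bonds by domestic residents 1757.4; capital account: sale of embassy land to a foreign government 66.4.)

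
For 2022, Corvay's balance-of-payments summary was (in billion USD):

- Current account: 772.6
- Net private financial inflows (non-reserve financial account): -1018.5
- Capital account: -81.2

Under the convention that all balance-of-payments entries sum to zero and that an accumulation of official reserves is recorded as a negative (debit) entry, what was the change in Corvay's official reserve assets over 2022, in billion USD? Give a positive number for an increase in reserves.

-327.1

Official reserve transactions balance = -(772.6 + (-81.2) + (-1018.5)) = 327.1
An accumulation of reserves is recorded as a debit (negative entry), so the change in the stock of reserves is the negative of that balance.
Change in official reserves = -(327.1) = -327.1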